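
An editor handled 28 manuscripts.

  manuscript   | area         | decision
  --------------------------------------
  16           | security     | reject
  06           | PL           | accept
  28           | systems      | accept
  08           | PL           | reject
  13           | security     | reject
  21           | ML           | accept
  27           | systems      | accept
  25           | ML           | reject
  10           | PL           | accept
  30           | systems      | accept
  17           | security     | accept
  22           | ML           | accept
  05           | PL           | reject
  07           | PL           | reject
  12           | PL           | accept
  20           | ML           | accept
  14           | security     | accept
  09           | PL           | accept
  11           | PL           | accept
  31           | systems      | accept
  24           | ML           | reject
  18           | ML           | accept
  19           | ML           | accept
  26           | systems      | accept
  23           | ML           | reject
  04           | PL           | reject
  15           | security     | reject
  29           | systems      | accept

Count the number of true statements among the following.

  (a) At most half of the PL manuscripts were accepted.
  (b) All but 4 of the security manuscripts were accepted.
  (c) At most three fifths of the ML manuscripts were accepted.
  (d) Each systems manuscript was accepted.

(a) PL: |A| = 9, |A ∩ B| = 5; needs |A ∩ B| ≤ |A ∖ B| — false.
(b) security: |A| = 5, |A ∩ B| = 2; needs |A ∖ B| = 4 — false.
(c) ML: |A| = 8, |A ∩ B| = 5; needs |A ∩ B| / |A| ≤ 3/5 — false.
(d) systems: |A| = 6, |A ∩ B| = 6; needs A ⊆ B, i.e. every element of A is in B (|A ∖ B| = 0) — true.

1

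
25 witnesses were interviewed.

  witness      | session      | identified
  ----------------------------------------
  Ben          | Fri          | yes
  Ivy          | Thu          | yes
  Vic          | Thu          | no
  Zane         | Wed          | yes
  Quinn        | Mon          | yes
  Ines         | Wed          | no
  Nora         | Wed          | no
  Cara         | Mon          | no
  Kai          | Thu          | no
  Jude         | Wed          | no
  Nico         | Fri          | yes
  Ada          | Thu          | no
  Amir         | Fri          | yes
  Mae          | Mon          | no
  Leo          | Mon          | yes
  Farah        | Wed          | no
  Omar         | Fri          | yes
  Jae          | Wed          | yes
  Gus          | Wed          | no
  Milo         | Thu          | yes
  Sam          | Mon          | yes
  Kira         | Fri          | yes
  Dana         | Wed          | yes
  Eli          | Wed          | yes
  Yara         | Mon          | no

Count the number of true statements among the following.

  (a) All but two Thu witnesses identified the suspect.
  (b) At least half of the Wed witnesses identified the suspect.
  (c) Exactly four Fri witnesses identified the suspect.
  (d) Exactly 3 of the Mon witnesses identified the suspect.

(a) Thu: |A| = 5, |A ∩ B| = 2; needs |A ∖ B| = 2 — false.
(b) Wed: |A| = 9, |A ∩ B| = 4; needs |A ∩ B| ≥ |A ∖ B| — false.
(c) Fri: |A| = 5, |A ∩ B| = 5; needs |A ∩ B| = 4 — false.
(d) Mon: |A| = 6, |A ∩ B| = 3; needs |A ∩ B| = 3 — true.

1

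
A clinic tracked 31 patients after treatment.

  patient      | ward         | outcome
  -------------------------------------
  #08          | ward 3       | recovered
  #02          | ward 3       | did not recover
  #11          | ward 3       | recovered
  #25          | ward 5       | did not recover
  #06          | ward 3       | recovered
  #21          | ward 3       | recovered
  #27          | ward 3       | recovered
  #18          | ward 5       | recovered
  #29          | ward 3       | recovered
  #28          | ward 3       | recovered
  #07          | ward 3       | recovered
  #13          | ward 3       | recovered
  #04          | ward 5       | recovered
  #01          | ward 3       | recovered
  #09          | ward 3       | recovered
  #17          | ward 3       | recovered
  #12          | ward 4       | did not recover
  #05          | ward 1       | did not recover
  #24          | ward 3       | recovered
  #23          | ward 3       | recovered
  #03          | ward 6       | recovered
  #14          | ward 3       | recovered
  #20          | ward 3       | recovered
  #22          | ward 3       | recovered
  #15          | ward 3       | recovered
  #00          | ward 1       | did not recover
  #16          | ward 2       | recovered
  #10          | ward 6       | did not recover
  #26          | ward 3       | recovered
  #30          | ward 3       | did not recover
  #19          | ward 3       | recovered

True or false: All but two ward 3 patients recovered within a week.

True

The determiner here denotes the relation: |A ∖ B| = 2.
|A| = 22, |A ∩ B| = 20, |A ∖ B| = 2.
|A ∖ B| = 2, so the statement is true.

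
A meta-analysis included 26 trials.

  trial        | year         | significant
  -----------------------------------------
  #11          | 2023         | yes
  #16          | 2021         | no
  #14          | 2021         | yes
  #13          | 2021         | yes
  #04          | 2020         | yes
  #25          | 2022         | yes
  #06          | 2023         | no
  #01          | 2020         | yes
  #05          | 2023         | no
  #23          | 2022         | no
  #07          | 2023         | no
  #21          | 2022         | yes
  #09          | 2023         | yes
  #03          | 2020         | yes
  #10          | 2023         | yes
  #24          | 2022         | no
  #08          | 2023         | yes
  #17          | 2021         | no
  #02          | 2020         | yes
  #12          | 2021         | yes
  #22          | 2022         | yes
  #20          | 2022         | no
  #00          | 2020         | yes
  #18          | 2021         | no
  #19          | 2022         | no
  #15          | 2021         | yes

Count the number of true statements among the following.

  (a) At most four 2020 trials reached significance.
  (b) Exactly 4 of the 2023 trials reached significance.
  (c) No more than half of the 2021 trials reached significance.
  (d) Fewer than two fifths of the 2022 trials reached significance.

(a) 2020: |A| = 5, |A ∩ B| = 5; needs |A ∩ B| ≤ 4 — false.
(b) 2023: |A| = 7, |A ∩ B| = 4; needs |A ∩ B| = 4 — true.
(c) 2021: |A| = 7, |A ∩ B| = 4; needs |A ∩ B| ≤ |A ∖ B| — false.
(d) 2022: |A| = 7, |A ∩ B| = 3; needs |A ∩ B| / |A| < 2/5 — false.

1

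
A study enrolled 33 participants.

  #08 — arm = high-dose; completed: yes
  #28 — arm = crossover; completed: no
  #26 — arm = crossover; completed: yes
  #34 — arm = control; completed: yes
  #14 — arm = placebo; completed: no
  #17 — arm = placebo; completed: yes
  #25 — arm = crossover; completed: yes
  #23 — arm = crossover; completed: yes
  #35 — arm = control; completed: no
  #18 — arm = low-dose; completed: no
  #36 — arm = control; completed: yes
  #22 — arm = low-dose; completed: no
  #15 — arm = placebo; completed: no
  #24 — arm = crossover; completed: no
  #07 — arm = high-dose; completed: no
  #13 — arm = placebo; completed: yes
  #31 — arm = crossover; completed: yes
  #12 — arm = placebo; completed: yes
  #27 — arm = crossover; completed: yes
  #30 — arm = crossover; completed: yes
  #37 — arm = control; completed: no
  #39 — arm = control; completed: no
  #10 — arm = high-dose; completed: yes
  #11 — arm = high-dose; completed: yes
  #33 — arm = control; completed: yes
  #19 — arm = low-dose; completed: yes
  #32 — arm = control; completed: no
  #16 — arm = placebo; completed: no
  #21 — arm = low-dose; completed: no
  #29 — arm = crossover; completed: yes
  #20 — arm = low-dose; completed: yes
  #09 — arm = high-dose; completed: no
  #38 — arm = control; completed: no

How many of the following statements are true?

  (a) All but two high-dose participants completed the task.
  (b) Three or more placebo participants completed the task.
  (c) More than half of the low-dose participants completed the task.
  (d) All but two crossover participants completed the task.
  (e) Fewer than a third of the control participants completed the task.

3

(a) high-dose: |A| = 5, |A ∩ B| = 3; needs |A ∖ B| = 2 — true.
(b) placebo: |A| = 6, |A ∩ B| = 3; needs |A ∩ B| ≥ 3 — true.
(c) low-dose: |A| = 5, |A ∩ B| = 2; needs |A ∩ B| > |A ∖ B| — false.
(d) crossover: |A| = 9, |A ∩ B| = 7; needs |A ∖ B| = 2 — true.
(e) control: |A| = 8, |A ∩ B| = 3; needs |A ∩ B| / |A| < 1/3 — false.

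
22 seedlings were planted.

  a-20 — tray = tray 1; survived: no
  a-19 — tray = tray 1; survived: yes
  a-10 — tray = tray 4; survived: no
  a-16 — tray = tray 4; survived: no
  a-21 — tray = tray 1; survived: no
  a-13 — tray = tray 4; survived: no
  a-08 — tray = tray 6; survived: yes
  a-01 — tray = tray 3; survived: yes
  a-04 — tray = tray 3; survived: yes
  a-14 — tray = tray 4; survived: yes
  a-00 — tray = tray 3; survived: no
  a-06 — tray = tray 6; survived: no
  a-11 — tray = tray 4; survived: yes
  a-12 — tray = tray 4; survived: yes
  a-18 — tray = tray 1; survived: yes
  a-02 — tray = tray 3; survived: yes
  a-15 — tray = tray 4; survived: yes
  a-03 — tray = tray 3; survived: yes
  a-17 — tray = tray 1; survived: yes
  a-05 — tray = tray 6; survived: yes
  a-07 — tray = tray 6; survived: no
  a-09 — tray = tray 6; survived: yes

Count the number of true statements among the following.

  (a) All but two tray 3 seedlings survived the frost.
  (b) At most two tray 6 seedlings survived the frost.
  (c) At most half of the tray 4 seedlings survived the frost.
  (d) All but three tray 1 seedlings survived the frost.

0

(a) tray 3: |A| = 5, |A ∩ B| = 4; needs |A ∖ B| = 2 — false.
(b) tray 6: |A| = 5, |A ∩ B| = 3; needs |A ∩ B| ≤ 2 — false.
(c) tray 4: |A| = 7, |A ∩ B| = 4; needs |A ∩ B| ≤ |A ∖ B| — false.
(d) tray 1: |A| = 5, |A ∩ B| = 3; needs |A ∖ B| = 3 — false.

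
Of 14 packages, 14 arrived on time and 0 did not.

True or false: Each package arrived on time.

True

Truth condition: A ⊆ B, i.e. every element of A is in B (|A ∖ B| = 0).
|A| = 14, |A ∩ B| = 14, |A ∖ B| = 0.
So the statement is true.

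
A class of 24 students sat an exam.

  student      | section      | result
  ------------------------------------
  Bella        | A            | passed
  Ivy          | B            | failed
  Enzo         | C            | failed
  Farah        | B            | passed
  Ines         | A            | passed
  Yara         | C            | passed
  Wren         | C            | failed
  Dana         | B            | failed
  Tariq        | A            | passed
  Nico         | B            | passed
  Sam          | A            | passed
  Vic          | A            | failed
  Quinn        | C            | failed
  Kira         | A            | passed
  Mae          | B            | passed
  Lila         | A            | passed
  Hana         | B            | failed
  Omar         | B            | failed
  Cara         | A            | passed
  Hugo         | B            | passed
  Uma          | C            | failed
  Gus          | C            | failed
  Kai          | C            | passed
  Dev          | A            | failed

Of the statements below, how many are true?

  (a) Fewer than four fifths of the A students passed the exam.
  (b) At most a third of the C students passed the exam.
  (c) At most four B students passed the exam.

3

(a) A: |A| = 9, |A ∩ B| = 7; needs |A ∩ B| / |A| < 4/5 — true.
(b) C: |A| = 7, |A ∩ B| = 2; needs |A ∩ B| / |A| ≤ 1/3 — true.
(c) B: |A| = 8, |A ∩ B| = 4; needs |A ∩ B| ≤ 4 — true.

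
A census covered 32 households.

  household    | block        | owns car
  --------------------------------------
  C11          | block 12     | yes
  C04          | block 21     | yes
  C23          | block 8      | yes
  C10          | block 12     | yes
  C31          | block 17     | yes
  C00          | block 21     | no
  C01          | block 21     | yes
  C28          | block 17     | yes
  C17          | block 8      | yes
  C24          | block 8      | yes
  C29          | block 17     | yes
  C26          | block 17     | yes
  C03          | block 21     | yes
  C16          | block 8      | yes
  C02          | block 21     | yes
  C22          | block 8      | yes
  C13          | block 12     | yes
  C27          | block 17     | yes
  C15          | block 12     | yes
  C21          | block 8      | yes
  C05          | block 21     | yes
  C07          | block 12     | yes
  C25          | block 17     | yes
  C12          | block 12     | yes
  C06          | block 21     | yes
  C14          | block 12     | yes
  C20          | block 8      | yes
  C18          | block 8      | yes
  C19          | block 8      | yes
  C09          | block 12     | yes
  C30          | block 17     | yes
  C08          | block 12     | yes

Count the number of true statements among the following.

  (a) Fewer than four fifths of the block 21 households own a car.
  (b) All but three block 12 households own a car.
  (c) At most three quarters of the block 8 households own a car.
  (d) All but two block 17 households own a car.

0

(a) block 21: |A| = 7, |A ∩ B| = 6; needs |A ∩ B| / |A| < 4/5 — false.
(b) block 12: |A| = 9, |A ∩ B| = 9; needs |A ∖ B| = 3 — false.
(c) block 8: |A| = 9, |A ∩ B| = 9; needs |A ∩ B| / |A| ≤ 3/4 — false.
(d) block 17: |A| = 7, |A ∩ B| = 7; needs |A ∖ B| = 2 — false.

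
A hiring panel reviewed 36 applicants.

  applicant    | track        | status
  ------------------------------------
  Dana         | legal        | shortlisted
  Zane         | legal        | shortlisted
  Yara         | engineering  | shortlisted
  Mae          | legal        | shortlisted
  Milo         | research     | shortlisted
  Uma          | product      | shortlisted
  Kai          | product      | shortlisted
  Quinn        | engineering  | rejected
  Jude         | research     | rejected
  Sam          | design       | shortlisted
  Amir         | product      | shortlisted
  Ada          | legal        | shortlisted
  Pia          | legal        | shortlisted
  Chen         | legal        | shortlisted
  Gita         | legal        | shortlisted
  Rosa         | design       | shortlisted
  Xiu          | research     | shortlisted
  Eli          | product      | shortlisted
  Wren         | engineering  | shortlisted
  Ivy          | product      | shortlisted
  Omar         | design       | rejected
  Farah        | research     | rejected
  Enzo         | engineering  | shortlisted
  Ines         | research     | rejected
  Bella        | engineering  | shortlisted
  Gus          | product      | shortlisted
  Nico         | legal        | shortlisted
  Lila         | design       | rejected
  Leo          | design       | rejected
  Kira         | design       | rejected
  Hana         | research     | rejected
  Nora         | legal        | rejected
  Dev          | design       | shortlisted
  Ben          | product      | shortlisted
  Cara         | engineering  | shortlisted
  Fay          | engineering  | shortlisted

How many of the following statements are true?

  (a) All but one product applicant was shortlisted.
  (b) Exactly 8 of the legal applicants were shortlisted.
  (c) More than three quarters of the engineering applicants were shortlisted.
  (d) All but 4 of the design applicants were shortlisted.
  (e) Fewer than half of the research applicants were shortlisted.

(a) product: |A| = 7, |A ∩ B| = 7; needs |A ∖ B| = 1 — false.
(b) legal: |A| = 9, |A ∩ B| = 8; needs |A ∩ B| = 8 — true.
(c) engineering: |A| = 7, |A ∩ B| = 6; needs |A ∩ B| / |A| > 3/4 — true.
(d) design: |A| = 7, |A ∩ B| = 3; needs |A ∖ B| = 4 — true.
(e) research: |A| = 6, |A ∩ B| = 2; needs |A ∩ B| < |A ∖ B| — true.

4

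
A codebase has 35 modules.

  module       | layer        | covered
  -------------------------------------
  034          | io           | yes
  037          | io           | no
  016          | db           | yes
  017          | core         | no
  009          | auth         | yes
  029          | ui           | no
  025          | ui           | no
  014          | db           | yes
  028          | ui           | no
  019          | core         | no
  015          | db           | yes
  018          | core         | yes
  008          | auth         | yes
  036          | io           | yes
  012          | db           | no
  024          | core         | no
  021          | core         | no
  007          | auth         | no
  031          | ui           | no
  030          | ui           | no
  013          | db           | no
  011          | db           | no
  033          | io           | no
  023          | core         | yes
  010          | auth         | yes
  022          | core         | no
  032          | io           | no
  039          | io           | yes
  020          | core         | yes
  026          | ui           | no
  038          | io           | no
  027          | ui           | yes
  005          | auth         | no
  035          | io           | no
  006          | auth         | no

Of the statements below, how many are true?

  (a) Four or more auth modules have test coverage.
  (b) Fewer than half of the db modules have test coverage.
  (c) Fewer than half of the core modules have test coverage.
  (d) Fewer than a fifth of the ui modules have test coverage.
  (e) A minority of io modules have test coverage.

(a) auth: |A| = 6, |A ∩ B| = 3; needs |A ∩ B| ≥ 4 — false.
(b) db: |A| = 6, |A ∩ B| = 3; needs |A ∩ B| < |A ∖ B| — false.
(c) core: |A| = 8, |A ∩ B| = 3; needs |A ∩ B| < |A ∖ B| — true.
(d) ui: |A| = 7, |A ∩ B| = 1; needs |A ∩ B| / |A| < 1/5 — true.
(e) io: |A| = 8, |A ∩ B| = 3; needs |A ∩ B| < |A ∖ B| — true.

3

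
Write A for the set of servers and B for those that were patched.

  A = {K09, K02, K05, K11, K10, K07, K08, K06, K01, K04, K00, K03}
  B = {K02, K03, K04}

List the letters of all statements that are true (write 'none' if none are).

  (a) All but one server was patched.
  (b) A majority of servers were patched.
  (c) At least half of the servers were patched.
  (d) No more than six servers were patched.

|A| = 12, |A ∩ B| = 3, |A ∖ B| = 9.
(a) |A ∖ B| = 1: fails.
(b) |A ∩ B| > |A ∖ B|: fails.
(c) |A ∩ B| ≥ |A ∖ B|: fails.
(d) |A ∩ B| ≤ 6: holds.

(d)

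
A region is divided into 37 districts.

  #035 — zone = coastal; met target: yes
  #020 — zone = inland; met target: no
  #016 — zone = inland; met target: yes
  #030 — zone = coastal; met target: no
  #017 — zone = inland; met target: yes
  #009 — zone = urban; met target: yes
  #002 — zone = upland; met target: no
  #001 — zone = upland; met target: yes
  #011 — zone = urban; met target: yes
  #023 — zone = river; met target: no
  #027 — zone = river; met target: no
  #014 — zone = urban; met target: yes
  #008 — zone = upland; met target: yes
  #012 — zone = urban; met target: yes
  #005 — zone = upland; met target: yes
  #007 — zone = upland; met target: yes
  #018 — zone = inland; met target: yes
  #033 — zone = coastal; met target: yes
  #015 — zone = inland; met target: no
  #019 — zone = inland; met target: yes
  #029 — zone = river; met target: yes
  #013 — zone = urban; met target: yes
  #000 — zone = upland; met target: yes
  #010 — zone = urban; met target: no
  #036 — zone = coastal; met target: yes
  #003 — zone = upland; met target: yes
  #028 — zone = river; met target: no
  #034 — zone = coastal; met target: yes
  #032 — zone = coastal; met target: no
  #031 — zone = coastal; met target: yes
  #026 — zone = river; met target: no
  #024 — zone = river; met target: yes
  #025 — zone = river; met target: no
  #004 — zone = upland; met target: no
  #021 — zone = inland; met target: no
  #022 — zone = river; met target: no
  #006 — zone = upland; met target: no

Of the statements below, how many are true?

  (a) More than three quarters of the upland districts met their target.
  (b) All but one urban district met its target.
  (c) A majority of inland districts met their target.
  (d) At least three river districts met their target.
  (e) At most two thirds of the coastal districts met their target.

(a) upland: |A| = 9, |A ∩ B| = 6; needs |A ∩ B| / |A| > 3/4 — false.
(b) urban: |A| = 6, |A ∩ B| = 5; needs |A ∖ B| = 1 — true.
(c) inland: |A| = 7, |A ∩ B| = 4; needs |A ∩ B| > |A ∖ B| — true.
(d) river: |A| = 8, |A ∩ B| = 2; needs |A ∩ B| ≥ 3 — false.
(e) coastal: |A| = 7, |A ∩ B| = 5; needs |A ∩ B| / |A| ≤ 2/3 — false.

2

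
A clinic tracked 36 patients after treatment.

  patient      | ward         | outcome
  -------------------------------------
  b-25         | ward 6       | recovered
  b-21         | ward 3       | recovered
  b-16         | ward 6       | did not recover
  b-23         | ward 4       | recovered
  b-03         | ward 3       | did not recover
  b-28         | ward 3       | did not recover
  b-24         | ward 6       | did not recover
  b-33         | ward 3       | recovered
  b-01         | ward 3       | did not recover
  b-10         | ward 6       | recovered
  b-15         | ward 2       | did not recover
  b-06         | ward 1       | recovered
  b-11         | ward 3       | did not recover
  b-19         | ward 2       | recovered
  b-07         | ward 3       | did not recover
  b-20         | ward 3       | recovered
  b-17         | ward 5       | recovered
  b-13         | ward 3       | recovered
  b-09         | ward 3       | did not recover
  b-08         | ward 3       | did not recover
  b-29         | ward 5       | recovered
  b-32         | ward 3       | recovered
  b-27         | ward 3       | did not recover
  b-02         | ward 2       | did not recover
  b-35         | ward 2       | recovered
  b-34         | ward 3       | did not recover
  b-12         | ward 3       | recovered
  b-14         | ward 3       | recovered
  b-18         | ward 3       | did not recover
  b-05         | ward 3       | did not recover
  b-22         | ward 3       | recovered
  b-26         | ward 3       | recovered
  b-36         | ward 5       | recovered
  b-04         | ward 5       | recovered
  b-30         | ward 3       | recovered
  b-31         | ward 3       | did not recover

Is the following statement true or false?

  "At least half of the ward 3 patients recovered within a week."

Truth condition: |A ∩ B| ≥ |A ∖ B|.
|A| = 22, |A ∩ B| = 10, |A ∖ B| = 12.
10 < 12, so the statement is false.

False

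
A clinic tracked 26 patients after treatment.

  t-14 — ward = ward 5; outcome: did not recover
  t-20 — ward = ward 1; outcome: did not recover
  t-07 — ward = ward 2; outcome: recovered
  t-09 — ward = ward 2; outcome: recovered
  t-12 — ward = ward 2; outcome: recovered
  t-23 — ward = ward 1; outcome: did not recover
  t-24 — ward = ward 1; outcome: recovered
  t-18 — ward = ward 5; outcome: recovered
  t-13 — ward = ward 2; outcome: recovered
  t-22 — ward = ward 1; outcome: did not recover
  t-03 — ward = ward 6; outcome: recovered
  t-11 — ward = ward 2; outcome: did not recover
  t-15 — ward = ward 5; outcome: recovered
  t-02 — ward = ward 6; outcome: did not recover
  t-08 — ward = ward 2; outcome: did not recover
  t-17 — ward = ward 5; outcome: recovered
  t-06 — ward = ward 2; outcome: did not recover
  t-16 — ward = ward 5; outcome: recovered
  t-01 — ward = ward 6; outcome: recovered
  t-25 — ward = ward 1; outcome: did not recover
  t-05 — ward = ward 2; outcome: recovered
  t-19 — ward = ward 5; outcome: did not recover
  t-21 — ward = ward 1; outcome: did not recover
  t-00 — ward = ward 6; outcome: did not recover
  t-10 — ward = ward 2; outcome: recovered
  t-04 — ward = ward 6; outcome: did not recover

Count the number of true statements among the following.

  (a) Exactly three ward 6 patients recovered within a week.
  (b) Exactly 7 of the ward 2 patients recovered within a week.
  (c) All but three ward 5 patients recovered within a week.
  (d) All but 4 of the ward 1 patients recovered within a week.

0

(a) ward 6: |A| = 5, |A ∩ B| = 2; needs |A ∩ B| = 3 — false.
(b) ward 2: |A| = 9, |A ∩ B| = 6; needs |A ∩ B| = 7 — false.
(c) ward 5: |A| = 6, |A ∩ B| = 4; needs |A ∖ B| = 3 — false.
(d) ward 1: |A| = 6, |A ∩ B| = 1; needs |A ∖ B| = 4 — false.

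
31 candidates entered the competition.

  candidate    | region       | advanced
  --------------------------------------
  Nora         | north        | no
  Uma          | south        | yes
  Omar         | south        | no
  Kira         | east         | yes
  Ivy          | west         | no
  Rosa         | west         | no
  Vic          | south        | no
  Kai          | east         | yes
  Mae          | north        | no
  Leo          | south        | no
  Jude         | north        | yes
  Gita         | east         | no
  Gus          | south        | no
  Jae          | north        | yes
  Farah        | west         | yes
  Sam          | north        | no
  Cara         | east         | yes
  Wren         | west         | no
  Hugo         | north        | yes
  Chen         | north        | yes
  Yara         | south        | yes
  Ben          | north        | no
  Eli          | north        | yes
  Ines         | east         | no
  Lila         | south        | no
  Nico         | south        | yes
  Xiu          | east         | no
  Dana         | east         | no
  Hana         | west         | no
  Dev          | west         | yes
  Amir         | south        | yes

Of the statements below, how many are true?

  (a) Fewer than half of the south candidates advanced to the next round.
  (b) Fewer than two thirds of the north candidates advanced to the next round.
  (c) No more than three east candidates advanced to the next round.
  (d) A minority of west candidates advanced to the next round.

(a) south: |A| = 9, |A ∩ B| = 4; needs |A ∩ B| < |A ∖ B| — true.
(b) north: |A| = 9, |A ∩ B| = 5; needs |A ∩ B| / |A| < 2/3 — true.
(c) east: |A| = 7, |A ∩ B| = 3; needs |A ∩ B| ≤ 3 — true.
(d) west: |A| = 6, |A ∩ B| = 2; needs |A ∩ B| < |A ∖ B| — true.

4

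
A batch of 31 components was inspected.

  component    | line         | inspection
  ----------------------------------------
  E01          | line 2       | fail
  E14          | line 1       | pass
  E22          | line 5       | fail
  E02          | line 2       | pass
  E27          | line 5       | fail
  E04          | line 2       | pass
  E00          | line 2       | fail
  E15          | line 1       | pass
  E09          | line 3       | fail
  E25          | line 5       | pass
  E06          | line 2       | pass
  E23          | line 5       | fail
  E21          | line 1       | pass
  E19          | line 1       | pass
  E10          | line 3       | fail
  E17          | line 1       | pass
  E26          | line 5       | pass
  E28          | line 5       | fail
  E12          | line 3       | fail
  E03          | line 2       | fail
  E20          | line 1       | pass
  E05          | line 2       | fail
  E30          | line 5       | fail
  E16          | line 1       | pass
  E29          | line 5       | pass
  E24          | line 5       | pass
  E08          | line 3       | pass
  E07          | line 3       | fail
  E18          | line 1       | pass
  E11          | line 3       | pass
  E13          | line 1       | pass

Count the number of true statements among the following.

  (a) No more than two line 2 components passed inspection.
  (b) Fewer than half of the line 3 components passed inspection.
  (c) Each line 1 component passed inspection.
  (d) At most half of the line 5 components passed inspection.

3

(a) line 2: |A| = 7, |A ∩ B| = 3; needs |A ∩ B| ≤ 2 — false.
(b) line 3: |A| = 6, |A ∩ B| = 2; needs |A ∩ B| < |A ∖ B| — true.
(c) line 1: |A| = 9, |A ∩ B| = 9; needs A ⊆ B, i.e. every element of A is in B (|A ∖ B| = 0) — true.
(d) line 5: |A| = 9, |A ∩ B| = 4; needs |A ∩ B| ≤ |A ∖ B| — true.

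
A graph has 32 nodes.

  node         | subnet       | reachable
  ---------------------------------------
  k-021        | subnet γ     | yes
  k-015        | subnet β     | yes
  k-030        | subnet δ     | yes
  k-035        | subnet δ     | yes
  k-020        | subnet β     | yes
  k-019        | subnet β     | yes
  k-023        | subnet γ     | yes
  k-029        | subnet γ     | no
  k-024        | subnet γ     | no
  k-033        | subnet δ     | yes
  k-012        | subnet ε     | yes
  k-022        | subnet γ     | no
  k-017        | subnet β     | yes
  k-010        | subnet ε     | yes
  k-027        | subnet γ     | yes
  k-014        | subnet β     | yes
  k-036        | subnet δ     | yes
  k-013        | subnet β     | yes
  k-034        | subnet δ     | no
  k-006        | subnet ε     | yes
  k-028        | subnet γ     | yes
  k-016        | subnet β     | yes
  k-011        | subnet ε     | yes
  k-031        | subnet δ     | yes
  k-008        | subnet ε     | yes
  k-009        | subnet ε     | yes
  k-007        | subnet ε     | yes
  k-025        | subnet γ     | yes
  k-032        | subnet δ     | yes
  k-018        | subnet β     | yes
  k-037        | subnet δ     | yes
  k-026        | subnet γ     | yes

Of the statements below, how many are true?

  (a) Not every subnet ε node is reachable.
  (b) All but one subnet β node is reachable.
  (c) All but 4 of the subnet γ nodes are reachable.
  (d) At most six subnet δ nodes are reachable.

(a) subnet ε: |A| = 7, |A ∩ B| = 7; needs A ⊄ B (|A ∖ B| ≥ 1) — false.
(b) subnet β: |A| = 8, |A ∩ B| = 8; needs |A ∖ B| = 1 — false.
(c) subnet γ: |A| = 9, |A ∩ B| = 6; needs |A ∖ B| = 4 — false.
(d) subnet δ: |A| = 8, |A ∩ B| = 7; needs |A ∩ B| ≤ 6 — false.

0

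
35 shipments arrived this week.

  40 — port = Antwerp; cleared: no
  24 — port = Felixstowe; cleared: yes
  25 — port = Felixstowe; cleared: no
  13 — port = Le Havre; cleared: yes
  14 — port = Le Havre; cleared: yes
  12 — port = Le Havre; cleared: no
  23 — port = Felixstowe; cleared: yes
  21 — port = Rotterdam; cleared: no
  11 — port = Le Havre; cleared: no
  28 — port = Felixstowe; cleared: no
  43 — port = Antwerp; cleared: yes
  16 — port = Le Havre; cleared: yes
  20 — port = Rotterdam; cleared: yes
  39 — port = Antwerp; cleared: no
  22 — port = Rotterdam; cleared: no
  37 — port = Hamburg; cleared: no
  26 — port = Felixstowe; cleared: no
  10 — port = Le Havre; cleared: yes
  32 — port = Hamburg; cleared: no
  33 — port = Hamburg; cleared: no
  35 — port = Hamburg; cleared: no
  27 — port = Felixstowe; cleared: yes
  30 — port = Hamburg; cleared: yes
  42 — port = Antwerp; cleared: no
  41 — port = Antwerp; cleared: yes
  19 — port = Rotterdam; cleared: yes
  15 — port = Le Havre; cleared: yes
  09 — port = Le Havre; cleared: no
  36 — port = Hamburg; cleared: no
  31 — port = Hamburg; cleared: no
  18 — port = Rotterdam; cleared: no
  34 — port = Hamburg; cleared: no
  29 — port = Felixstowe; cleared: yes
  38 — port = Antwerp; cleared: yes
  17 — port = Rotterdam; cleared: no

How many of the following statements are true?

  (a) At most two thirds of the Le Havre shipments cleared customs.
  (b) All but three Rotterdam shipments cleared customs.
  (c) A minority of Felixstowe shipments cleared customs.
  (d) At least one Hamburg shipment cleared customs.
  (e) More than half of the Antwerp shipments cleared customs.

2

(a) Le Havre: |A| = 8, |A ∩ B| = 5; needs |A ∩ B| / |A| ≤ 2/3 — true.
(b) Rotterdam: |A| = 6, |A ∩ B| = 2; needs |A ∖ B| = 3 — false.
(c) Felixstowe: |A| = 7, |A ∩ B| = 4; needs |A ∩ B| < |A ∖ B| — false.
(d) Hamburg: |A| = 8, |A ∩ B| = 1; needs A ∩ B ≠ ∅ (|A ∩ B| ≥ 1) — true.
(e) Antwerp: |A| = 6, |A ∩ B| = 3; needs |A ∩ B| > |A ∖ B| — false.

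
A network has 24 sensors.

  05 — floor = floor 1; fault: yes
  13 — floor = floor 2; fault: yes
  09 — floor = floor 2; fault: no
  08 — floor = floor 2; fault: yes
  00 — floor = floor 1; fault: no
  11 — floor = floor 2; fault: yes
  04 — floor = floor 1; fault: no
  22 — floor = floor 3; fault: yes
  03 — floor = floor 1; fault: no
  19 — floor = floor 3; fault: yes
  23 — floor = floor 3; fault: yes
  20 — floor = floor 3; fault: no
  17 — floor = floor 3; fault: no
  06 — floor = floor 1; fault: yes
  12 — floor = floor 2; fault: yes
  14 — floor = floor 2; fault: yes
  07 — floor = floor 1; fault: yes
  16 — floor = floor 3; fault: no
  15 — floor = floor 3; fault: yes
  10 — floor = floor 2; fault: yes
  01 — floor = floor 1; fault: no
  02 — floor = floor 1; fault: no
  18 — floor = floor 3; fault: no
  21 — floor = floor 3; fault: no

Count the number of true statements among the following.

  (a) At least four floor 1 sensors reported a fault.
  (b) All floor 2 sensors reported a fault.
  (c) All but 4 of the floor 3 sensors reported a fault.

(a) floor 1: |A| = 8, |A ∩ B| = 3; needs |A ∩ B| ≥ 4 — false.
(b) floor 2: |A| = 7, |A ∩ B| = 6; needs A ⊆ B, i.e. every element of A is in B (|A ∖ B| = 0) — false.
(c) floor 3: |A| = 9, |A ∩ B| = 4; needs |A ∖ B| = 4 — false.

0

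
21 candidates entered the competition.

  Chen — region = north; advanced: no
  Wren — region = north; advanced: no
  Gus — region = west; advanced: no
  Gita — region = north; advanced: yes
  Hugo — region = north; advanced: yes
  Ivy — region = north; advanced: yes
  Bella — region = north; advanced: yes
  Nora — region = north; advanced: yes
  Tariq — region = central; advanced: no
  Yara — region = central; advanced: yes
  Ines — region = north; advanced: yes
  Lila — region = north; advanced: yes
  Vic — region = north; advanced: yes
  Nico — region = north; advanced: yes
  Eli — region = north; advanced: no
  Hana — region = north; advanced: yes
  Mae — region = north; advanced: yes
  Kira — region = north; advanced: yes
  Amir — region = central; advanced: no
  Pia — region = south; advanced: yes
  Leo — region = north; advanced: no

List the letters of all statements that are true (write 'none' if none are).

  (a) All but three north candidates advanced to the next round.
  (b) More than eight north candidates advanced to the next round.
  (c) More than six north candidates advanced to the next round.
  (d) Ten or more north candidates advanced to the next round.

(b), (c), (d)

|A| = 16, |A ∩ B| = 12, |A ∖ B| = 4.
(a) |A ∖ B| = 3: fails.
(b) |A ∩ B| > 8: holds.
(c) |A ∩ B| > 6: holds.
(d) |A ∩ B| ≥ 10: holds.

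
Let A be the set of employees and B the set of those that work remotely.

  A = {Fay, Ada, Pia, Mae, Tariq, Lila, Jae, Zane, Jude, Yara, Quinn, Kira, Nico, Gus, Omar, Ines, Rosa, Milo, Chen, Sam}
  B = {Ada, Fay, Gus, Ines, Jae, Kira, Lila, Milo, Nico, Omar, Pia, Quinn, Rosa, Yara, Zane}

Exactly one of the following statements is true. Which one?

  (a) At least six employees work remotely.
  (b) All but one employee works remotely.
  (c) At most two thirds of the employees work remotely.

|A| = 20, |A ∩ B| = 15, |A ∖ B| = 5.
(a) requires |A ∩ B| ≥ 6: true.
(b) requires |A ∖ B| = 1: false.
(c) requires |A ∩ B| / |A| ≤ 2/3: false.

(a)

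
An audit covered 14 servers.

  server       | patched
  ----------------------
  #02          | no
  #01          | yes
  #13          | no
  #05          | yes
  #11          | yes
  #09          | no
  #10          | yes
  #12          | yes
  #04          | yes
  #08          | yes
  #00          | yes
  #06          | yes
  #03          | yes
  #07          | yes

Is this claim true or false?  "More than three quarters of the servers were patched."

'More than three quarters of the servers were patched' holds iff |A ∩ B| / |A| > 3/4.
A (the restrictor) = {#02, #01, #13, #05, #11, #09, #10, #12, #04, #08, #00, #06, #03, #07}, |A| = 14.
A ∩ B = {#01, #05, #11, #10, #12, #04, #08, #00, #06, #03, #07}, so |A ∩ B| = 11.
A ∖ B = {#02, #13, #09}, so |A ∖ B| = 3.
|A ∩ B|/|A| = 11/14, so the statement is true.

True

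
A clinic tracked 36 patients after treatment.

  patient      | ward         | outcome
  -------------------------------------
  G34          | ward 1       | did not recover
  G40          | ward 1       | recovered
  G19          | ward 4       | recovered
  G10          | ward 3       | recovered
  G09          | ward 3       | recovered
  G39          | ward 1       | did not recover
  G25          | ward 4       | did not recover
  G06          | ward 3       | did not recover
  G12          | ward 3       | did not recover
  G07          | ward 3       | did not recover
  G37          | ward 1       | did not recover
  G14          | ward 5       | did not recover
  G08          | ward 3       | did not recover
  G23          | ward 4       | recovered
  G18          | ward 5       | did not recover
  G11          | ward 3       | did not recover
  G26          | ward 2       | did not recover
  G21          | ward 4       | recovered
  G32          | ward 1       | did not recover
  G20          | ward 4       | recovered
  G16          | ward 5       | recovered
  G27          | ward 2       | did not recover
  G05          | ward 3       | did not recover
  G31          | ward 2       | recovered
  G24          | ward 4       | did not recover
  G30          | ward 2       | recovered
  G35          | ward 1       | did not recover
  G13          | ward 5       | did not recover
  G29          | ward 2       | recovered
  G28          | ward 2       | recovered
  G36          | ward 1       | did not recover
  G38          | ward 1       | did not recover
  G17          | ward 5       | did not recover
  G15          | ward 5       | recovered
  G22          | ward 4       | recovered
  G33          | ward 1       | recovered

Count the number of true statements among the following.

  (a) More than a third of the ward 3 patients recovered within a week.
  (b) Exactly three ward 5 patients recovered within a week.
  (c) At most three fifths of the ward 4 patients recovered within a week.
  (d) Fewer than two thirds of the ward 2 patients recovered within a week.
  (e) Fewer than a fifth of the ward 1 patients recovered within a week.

0

(a) ward 3: |A| = 8, |A ∩ B| = 2; needs |A ∩ B| / |A| > 1/3 — false.
(b) ward 5: |A| = 6, |A ∩ B| = 2; needs |A ∩ B| = 3 — false.
(c) ward 4: |A| = 7, |A ∩ B| = 5; needs |A ∩ B| / |A| ≤ 3/5 — false.
(d) ward 2: |A| = 6, |A ∩ B| = 4; needs |A ∩ B| / |A| < 2/3 — false.
(e) ward 1: |A| = 9, |A ∩ B| = 2; needs |A ∩ B| / |A| < 1/5 — false.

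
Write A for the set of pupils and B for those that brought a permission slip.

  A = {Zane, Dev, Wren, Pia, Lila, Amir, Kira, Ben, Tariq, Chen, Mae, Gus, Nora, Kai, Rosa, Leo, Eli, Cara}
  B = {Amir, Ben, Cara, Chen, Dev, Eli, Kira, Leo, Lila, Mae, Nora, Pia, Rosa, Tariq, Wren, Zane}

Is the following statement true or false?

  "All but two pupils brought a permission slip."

True

The determiner here denotes the relation: |A ∖ B| = 2.
|A| = 18, |A ∩ B| = 16, |A ∖ B| = 2.
|A ∖ B| = 2, so the statement is true.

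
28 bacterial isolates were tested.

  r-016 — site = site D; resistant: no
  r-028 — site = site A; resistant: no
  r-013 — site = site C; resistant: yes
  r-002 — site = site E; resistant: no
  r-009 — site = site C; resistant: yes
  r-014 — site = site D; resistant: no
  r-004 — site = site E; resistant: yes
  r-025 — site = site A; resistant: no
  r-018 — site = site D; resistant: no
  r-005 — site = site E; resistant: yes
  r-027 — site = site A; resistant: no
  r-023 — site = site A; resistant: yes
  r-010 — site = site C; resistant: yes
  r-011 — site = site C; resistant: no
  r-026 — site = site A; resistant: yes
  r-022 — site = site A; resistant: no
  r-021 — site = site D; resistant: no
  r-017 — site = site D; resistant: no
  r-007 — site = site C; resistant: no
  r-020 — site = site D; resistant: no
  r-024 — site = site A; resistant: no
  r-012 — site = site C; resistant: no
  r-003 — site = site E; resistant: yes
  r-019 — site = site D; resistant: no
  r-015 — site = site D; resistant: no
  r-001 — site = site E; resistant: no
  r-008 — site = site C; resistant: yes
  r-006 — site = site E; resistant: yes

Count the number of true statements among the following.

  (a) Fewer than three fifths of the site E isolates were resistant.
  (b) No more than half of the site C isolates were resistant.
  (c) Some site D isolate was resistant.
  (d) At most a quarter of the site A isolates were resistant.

(a) site E: |A| = 6, |A ∩ B| = 4; needs |A ∩ B| / |A| < 3/5 — false.
(b) site C: |A| = 7, |A ∩ B| = 4; needs |A ∩ B| ≤ |A ∖ B| — false.
(c) site D: |A| = 8, |A ∩ B| = 0; needs A ∩ B ≠ ∅ (|A ∩ B| ≥ 1) — false.
(d) site A: |A| = 7, |A ∩ B| = 2; needs |A ∩ B| / |A| ≤ 1/4 — false.

0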